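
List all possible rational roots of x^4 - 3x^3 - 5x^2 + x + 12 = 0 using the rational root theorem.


Rational root theorem: possible roots are ±p/q where:
  p divides the constant term (12): p ∈ {1, 2, 3, 4, 6, 12}
  q divides the leading coefficient (1): q ∈ {1}

All possible rational roots: -12, -6, -4, -3, -2, -1, 1, 2, 3, 4, 6, 12

-12, -6, -4, -3, -2, -1, 1, 2, 3, 4, 6, 12


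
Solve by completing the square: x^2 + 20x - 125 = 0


Start: x^2 + 20x - 125 = 0
Move constant: x^2 + 20x = 125
Half of 20 is 10, squared is 100
Add 100 to both sides: x^2 + 20x + 100 = 225
(x + 10)^2 = 225
x + 10 = ±15
x = -10 + 15 = 5 or x = -10 - 15 = -25

x = -25, x = 5


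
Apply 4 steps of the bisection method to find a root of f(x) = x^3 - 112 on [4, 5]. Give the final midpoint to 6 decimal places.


f(x) = x^3 - 112
f(4) = -48 < 0
f(5) = 13 > 0

Step 1: midpoint = (4.000000 + 5.000000)/2 = 4.500000
  f(4.500000) = -20.875000
  f(mid) < 0, so root is in [4.500000, 5.000000]

Step 2: midpoint = (4.500000 + 5.000000)/2 = 4.750000
  f(4.750000) = -4.828125
  f(mid) < 0, so root is in [4.750000, 5.000000]

Step 3: midpoint = (4.750000 + 5.000000)/2 = 4.875000
  f(4.875000) = 3.857422
  f(mid) > 0, so root is in [4.750000, 4.875000]

Step 4: midpoint = (4.750000 + 4.875000)/2 = 4.812500
  f(4.812500) = -0.541748
  f(mid) < 0, so root is in [4.812500, 4.875000]

midpoint = 4.812500


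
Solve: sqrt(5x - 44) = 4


Square both sides: 5x - 44 = 4^2 = 16
5x = 16 + 44 = 60
x = 12
Check: sqrt(5*12 - 44) = sqrt(16) = 4 ✓

x = 12


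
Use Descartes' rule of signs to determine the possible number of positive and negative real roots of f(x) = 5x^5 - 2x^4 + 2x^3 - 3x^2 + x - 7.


Descartes' rule of signs:

For positive roots, count sign changes in f(x) = 5x^5 - 2x^4 + 2x^3 - 3x^2 + x - 7:
Signs of coefficients: +, -, +, -, +, -
Number of sign changes: 5
Possible positive real roots: 5, 3, 1

For negative roots, examine f(-x) = -5x^5 - 2x^4 - 2x^3 - 3x^2 - x - 7:
Signs of coefficients: -, -, -, -, -, -
Number of sign changes: 0
Possible negative real roots: 0

Positive roots: 5 or 3 or 1; Negative roots: 0


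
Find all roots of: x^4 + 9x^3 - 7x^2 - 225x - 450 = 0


Let p(x) = x^4 + 9x^3 - 7x^2 - 225x - 450. By the rational root theorem (leading coefficient 1), any rational root is an integer divisor of 450: try ±1, ±2, ... in turn.
Test x = 1: value = -672 ≠ 0.
Test x = -1: value = -240 ≠ 0.
Test x = 2: value = -840 ≠ 0.
Test x = -2: value = -84 ≠ 0.
Test x = 3: value = -864 ≠ 0.
Test x = -3: value = 0 ✓, so (x + 3) is a factor.
Synthetic division by (x + 3): bring down 1; 1(-3) + 9 = 6; 6(-3) - 7 = -25; (-25)(-3) - 225 = -150; (-150)(-3) - 450 = 0 → quotient x^3 + 6x^2 - 25x - 150, remainder 0.
Continue with the quotient x^3 + 6x^2 - 25x - 150 (candidates must divide 150; re-test x = -3 first in case it repeats).
Test x = -3: value = -48 ≠ 0.
Test x = 5: value = 0 ✓, so (x - 5) is a factor.
Synthetic division by (x - 5): bring down 1; 1(5) + 6 = 11; 11(5) - 25 = 30; 30(5) - 150 = 0 → quotient x^2 + 11x + 30, remainder 0.
Solve the quadratic x^2 + 11x + 30 = 0: discriminant = 11^2 - 4(1)(30) = 121 - 120 = 1.
sqrt(1) = 1, so x = (-11 ± 1)/2: x = -5 or x = -6.
Collecting all roots found:

x = -6, x = -5, x = -3, x = 5


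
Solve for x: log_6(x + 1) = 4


Convert to exponential form: x + 1 = 6^4 = 1296
x = 1296 - 1 = 1295
Check: log_6(1295 + 1) = log_6(1296) = log_6(1296) = 4 ✓

x = 1295


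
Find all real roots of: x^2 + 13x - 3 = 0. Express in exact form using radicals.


Using the quadratic formula: x = (-b ± sqrt(b^2 - 4ac)) / (2a)
Here a = 1, b = 13, c = -3
Discriminant = b^2 - 4ac = 13^2 - 4(1)(-3) = 169 + 12 = 181
Since discriminant = 181 > 0, there are two real roots.
x = (-13 ± sqrt(181)) / 2
Numerically: x ≈ 0.2268 or x ≈ -13.2268

x = (-13 + sqrt(181)) / 2 or x = (-13 - sqrt(181)) / 2


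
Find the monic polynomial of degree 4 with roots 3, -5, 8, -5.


A monic polynomial with roots 3, -5, 8, -5 is:
p(x) = (x - 3)(x + 5)(x - 8)(x + 5)
After multiplying by (x - 3): x - 3
After multiplying by (x + 5): x^2 + 2x - 15
After multiplying by (x - 8): x^3 - 6x^2 - 31x + 120
After multiplying by (x + 5): x^4 - x^3 - 61x^2 - 35x + 600

x^4 - x^3 - 61x^2 - 35x + 600


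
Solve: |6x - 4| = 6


An absolute value equation |expr| = 6 gives two cases:
Case 1: 6x - 4 = 6
  6x = 10, so x = 5/3
Case 2: 6x - 4 = -6
  6x = -2, so x = -1/3

x = -1/3, x = 5/3


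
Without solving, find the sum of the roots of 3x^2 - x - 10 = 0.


By Vieta's formulas for ax^2 + bx + c = 0:
  Sum of roots = -b/a
  Product of roots = c/a

Here a = 3, b = -1, c = -10
Sum = -(-1)/3 = 1/3
Product = -10/3 = -10/3

Sum = 1/3


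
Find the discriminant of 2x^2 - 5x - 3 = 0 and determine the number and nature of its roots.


For ax^2 + bx + c = 0, discriminant D = b^2 - 4ac
Here a = 2, b = -5, c = -3
D = (-5)^2 - 4(2)(-3) = 25 + 24 = 49

D = 49 > 0 and is a perfect square (sqrt = 7)
The equation has 2 distinct real rational roots.

Discriminant = 49, 2 distinct real rational roots


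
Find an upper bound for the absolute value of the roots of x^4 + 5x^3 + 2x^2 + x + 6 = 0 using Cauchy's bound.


Cauchy's bound: all roots r satisfy |r| <= 1 + max(|a_i/a_n|) for i = 0,...,n-1
where a_n is the leading coefficient.

Coefficients: [1, 5, 2, 1, 6]
Leading coefficient a_n = 1
Ratios |a_i/a_n|: 5, 2, 1, 6
Maximum ratio: 6
Cauchy's bound: |r| <= 1 + 6 = 7

Upper bound = 7


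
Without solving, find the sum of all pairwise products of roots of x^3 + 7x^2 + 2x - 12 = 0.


By Vieta's formulas for x^3 + bx^2 + cx + d = 0:
  r1 + r2 + r3 = -b/a = -7
  r1*r2 + r1*r3 + r2*r3 = c/a = 2
  r1*r2*r3 = -d/a = 12


Sum of pairwise products = 2


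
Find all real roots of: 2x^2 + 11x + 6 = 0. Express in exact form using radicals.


Using the quadratic formula: x = (-b ± sqrt(b^2 - 4ac)) / (2a)
Here a = 2, b = 11, c = 6
Discriminant = b^2 - 4ac = 11^2 - 4(2)(6) = 121 - 48 = 73
Since discriminant = 73 > 0, there are two real roots.
x = (-11 ± sqrt(73)) / 4
Numerically: x ≈ -0.6140 or x ≈ -4.8860

x = (-11 + sqrt(73)) / 4 or x = (-11 - sqrt(73)) / 4


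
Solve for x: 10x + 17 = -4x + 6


Starting with: 10x + 17 = -4x + 6
Move all x terms to left: (10 + 4)x = 6 - 17
Simplify: 14x = -11
Divide both sides by 14: x = -11/14

x = -11/14


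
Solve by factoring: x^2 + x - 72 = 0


We need two numbers that multiply to -72 and add to 1.
Those numbers are 9 and -8 (since 9 * (-8) = -72 and 9 + (-8) = 1).
So x^2 + x - 72 = (x + 9)(x - 8) = 0
Setting each factor to zero: x = -9 or x = 8

x = -9, x = 8


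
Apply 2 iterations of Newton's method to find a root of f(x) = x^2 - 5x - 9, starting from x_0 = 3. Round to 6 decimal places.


Newton's method: x_(n+1) = x_n - f(x_n)/f'(x_n)
f(x) = x^2 - 5x - 9
f'(x) = 2x - 5

Iteration 1:
  f(3.000000) = -15.000000
  f'(3.000000) = 1.000000
  x_1 = 3.000000 - (-15.000000)/(1.000000) = 18.000000

Iteration 2:
  f(18.000000) = 225.000000
  f'(18.000000) = 31.000000
  x_2 = 18.000000 - (225.000000)/(31.000000) = 10.741935

x_2 = 10.741935


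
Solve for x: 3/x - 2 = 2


Subtract -2 from both sides: 3/x = 4
Multiply both sides by x: 3 = 4 * x
Divide by 4: x = 3/4

x = 3/4


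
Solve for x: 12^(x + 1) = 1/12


Express both sides with the same base.
1/12 = 12^(-1)
Since the bases match, equate exponents: x + 1 = -1
So x = -1 - (1) = -2

x = -2


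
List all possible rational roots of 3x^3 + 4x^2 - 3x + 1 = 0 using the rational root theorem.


Rational root theorem: possible roots are ±p/q where:
  p divides the constant term (1): p ∈ {1}
  q divides the leading coefficient (3): q ∈ {1, 3}

All possible rational roots: -1, -1/3, 1/3, 1

-1, -1/3, 1/3, 1


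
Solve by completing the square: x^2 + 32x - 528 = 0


Start: x^2 + 32x - 528 = 0
Move constant: x^2 + 32x = 528
Half of 32 is 16, squared is 256
Add 256 to both sides: x^2 + 32x + 256 = 784
(x + 16)^2 = 784
x + 16 = ±28
x = -16 + 28 = 12 or x = -16 - 28 = -44

x = -44, x = 12


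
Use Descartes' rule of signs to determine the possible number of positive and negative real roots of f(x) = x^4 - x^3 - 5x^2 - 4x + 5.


Descartes' rule of signs:

For positive roots, count sign changes in f(x) = x^4 - x^3 - 5x^2 - 4x + 5:
Signs of coefficients: +, -, -, -, +
Number of sign changes: 2
Possible positive real roots: 2, 0

For negative roots, examine f(-x) = x^4 + x^3 - 5x^2 + 4x + 5:
Signs of coefficients: +, +, -, +, +
Number of sign changes: 2
Possible negative real roots: 2, 0

Positive roots: 2 or 0; Negative roots: 2 or 0


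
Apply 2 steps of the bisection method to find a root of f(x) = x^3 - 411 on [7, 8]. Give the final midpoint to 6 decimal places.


f(x) = x^3 - 411
f(7) = -68 < 0
f(8) = 101 > 0

Step 1: midpoint = (7.000000 + 8.000000)/2 = 7.500000
  f(7.500000) = 10.875000
  f(mid) > 0, so root is in [7.000000, 7.500000]

Step 2: midpoint = (7.000000 + 7.500000)/2 = 7.250000
  f(7.250000) = -29.921875
  f(mid) < 0, so root is in [7.250000, 7.500000]

midpoint = 7.250000


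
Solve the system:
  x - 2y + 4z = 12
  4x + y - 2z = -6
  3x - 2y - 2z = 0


Using Cramer's rule. Expand each determinant along the first row.
D  = 1*[1*(-2) - (-2)*(-2)] - (-2)*[4*(-2) - (-2)*3] + 4*[4*(-2) - 1*3]
  = 1*(-6) - (-2)*(-2) + 4*(-11) = -54
Dx = 12*[1*(-2) - (-2)*(-2)] - (-2)*[(-6)*(-2) - (-2)*0] + 4*[(-6)*(-2) - 1*0]
  = 12*(-6) - (-2)*(12) + 4*(12) = 0
Dy = 1*[(-6)*(-2) - (-2)*0] - 12*[4*(-2) - (-2)*3] + 4*[4*0 - (-6)*3]
  = 1*(12) - 12*(-2) + 4*(18) = 108
Dz = 1*[1*0 - (-6)*(-2)] - (-2)*[4*0 - (-6)*3] + 12*[4*(-2) - 1*3]
  = 1*(-12) - (-2)*(18) + 12*(-11) = -108
x = Dx/D = 0/-54 = 0, y = Dy/D = 108/-54 = -2, z = Dz/D = -108/-54 = 2
Check eq1: (1)(0) + (-2)(-2) + (4)(2) = 12 = 12 ✓
Check eq2: (4)(0) + (1)(-2) + (-2)(2) = -6 = -6 ✓
Check eq3: (3)(0) + (-2)(-2) + (-2)(2) = 0 = 0 ✓

x = 0, y = -2, z = 2


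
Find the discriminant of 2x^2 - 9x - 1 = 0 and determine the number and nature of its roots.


For ax^2 + bx + c = 0, discriminant D = b^2 - 4ac
Here a = 2, b = -9, c = -1
D = (-9)^2 - 4(2)(-1) = 81 + 8 = 89

D = 89 > 0 but not a perfect square
The equation has 2 distinct real irrational roots.

Discriminant = 89, 2 distinct real irrational roots


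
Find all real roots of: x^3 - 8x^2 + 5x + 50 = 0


Let p(x) = x^3 - 8x^2 + 5x + 50. By the rational root theorem (leading coefficient 1), any rational root is an integer divisor of 50: try ±1, ±2, ... in turn.
Test x = 1: value = 48 ≠ 0.
Test x = -1: value = 36 ≠ 0.
Test x = 2: value = 36 ≠ 0.
Test x = -2: value = 0 ✓, so (x + 2) is a factor.
Synthetic division by (x + 2): bring down 1; 1(-2) - 8 = -10; (-10)(-2) + 5 = 25; 25(-2) + 50 = 0 → quotient x^2 - 10x + 25, remainder 0.
Solve the quadratic x^2 - 10x + 25 = 0: discriminant = (-10)^2 - 4(1)(25) = 100 - 100 = 0.
Discriminant = 0, so a double root: x = 10/2 = 5.

x = -2, x = 5 (multiplicity 2)


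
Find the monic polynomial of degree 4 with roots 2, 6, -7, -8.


A monic polynomial with roots 2, 6, -7, -8 is:
p(x) = (x - 2)(x - 6)(x + 7)(x + 8)
After multiplying by (x - 2): x - 2
After multiplying by (x - 6): x^2 - 8x + 12
After multiplying by (x + 7): x^3 - x^2 - 44x + 84
After multiplying by (x + 8): x^4 + 7x^3 - 52x^2 - 268x + 672

x^4 + 7x^3 - 52x^2 - 268x + 672


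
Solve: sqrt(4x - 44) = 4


Square both sides: 4x - 44 = 4^2 = 16
4x = 16 + 44 = 60
x = 15
Check: sqrt(4*15 - 44) = sqrt(16) = 4 ✓

x = 15


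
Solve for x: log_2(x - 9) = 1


Convert to exponential form: x - 9 = 2^1 = 2
x = 2 + 9 = 11
Check: log_2(11 - 9) = log_2(2) = log_2(2) = 1 ✓

x = 11


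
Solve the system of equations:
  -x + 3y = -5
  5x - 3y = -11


Using Cramer's rule:
Determinant D = (-1)(-3) - (5)(3) = 3 - 15 = -12
Dx = (-5)(-3) - (-11)(3) = 15 + 33 = 48
Dy = (-1)(-11) - (5)(-5) = 11 + 25 = 36
x = Dx/D = 48/-12 = -4
y = Dy/D = 36/-12 = -3

x = -4, y = -3


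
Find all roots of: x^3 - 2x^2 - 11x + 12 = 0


Let p(x) = x^3 - 2x^2 - 11x + 12. By the rational root theorem (leading coefficient 1), any rational root is an integer divisor of 12: try ±1, ±2, ... in turn.
Test x = 1: value = 0 ✓, so (x - 1) is a factor.
Synthetic division by (x - 1): bring down 1; 1(1) - 2 = -1; (-1)(1) - 11 = -12; (-12)(1) + 12 = 0 → quotient x^2 - x - 12, remainder 0.
Solve the quadratic x^2 - x - 12 = 0: discriminant = (-1)^2 - 4(1)(-12) = 1 + 48 = 49.
sqrt(49) = 7, so x = (1 ± 7)/2: x = 4 or x = -3.
Collecting all roots found:

x = -3, x = 1, x = 4


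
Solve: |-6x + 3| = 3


An absolute value equation |expr| = 3 gives two cases:
Case 1: -6x + 3 = 3
  -6x = 0, so x = 0
Case 2: -6x + 3 = -3
  -6x = -6, so x = 1

x = 0, x = 1


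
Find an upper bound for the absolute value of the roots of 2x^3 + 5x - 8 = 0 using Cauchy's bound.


Cauchy's bound: all roots r satisfy |r| <= 1 + max(|a_i/a_n|) for i = 0,...,n-1
where a_n is the leading coefficient.

Coefficients: [2, 0, 5, -8]
Leading coefficient a_n = 2
Ratios |a_i/a_n|: 0, 5/2, 4
Maximum ratio: 4
Cauchy's bound: |r| <= 1 + 4 = 5

Upper bound = 5


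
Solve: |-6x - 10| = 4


An absolute value equation |expr| = 4 gives two cases:
Case 1: -6x - 10 = 4
  -6x = 14, so x = -7/3
Case 2: -6x - 10 = -4
  -6x = 6, so x = -1

x = -7/3, x = -1


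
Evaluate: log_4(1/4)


We need the exponent such that 4^? = 1/4
4^(-1) = 1/4^1 = 1/4
Therefore log_4(1/4) = -1

-1


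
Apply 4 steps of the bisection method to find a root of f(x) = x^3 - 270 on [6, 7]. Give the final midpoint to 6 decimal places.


f(x) = x^3 - 270
f(6) = -54 < 0
f(7) = 73 > 0

Step 1: midpoint = (6.000000 + 7.000000)/2 = 6.500000
  f(6.500000) = 4.625000
  f(mid) > 0, so root is in [6.000000, 6.500000]

Step 2: midpoint = (6.000000 + 6.500000)/2 = 6.250000
  f(6.250000) = -25.859375
  f(mid) < 0, so root is in [6.250000, 6.500000]

Step 3: midpoint = (6.250000 + 6.500000)/2 = 6.375000
  f(6.375000) = -10.916016
  f(mid) < 0, so root is in [6.375000, 6.500000]

Step 4: midpoint = (6.375000 + 6.500000)/2 = 6.437500
  f(6.437500) = -3.220947
  f(mid) < 0, so root is in [6.437500, 6.500000]

midpoint = 6.437500


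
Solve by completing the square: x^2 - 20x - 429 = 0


Start: x^2 - 20x - 429 = 0
Move constant: x^2 - 20x = 429
Half of -20 is -10, squared is 100
Add 100 to both sides: x^2 - 20x + 100 = 529
(x - 10)^2 = 529
x - 10 = ±23
x = 10 + 23 = 33 or x = 10 - 23 = -13

x = -13, x = 33


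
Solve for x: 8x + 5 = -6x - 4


Starting with: 8x + 5 = -6x - 4
Move all x terms to left: (8 + 6)x = -4 - 5
Simplify: 14x = -9
Divide both sides by 14: x = -9/14

x = -9/14


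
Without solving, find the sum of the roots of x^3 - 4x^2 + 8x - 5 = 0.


By Vieta's formulas for x^3 + bx^2 + cx + d = 0:
  r1 + r2 + r3 = -b/a = 4
  r1*r2 + r1*r3 + r2*r3 = c/a = 8
  r1*r2*r3 = -d/a = 5


Sum = 4


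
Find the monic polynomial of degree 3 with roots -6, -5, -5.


A monic polynomial with roots -6, -5, -5 is:
p(x) = (x + 6)(x + 5)(x + 5)
After multiplying by (x + 6): x + 6
After multiplying by (x + 5): x^2 + 11x + 30
After multiplying by (x + 5): x^3 + 16x^2 + 85x + 150

x^3 + 16x^2 + 85x + 150


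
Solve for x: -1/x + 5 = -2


Subtract 5 from both sides: -1/x = -7
Multiply both sides by x: -1 = -7 * x
Divide by -7: x = 1/7

x = 1/7


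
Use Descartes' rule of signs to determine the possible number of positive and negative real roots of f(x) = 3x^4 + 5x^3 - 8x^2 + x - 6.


Descartes' rule of signs:

For positive roots, count sign changes in f(x) = 3x^4 + 5x^3 - 8x^2 + x - 6:
Signs of coefficients: +, +, -, +, -
Number of sign changes: 3
Possible positive real roots: 3, 1

For negative roots, examine f(-x) = 3x^4 - 5x^3 - 8x^2 - x - 6:
Signs of coefficients: +, -, -, -, -
Number of sign changes: 1
Possible negative real roots: 1

Positive roots: 3 or 1; Negative roots: 1


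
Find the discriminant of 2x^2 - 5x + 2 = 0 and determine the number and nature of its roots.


For ax^2 + bx + c = 0, discriminant D = b^2 - 4ac
Here a = 2, b = -5, c = 2
D = (-5)^2 - 4(2)(2) = 25 - 16 = 9

D = 9 > 0 and is a perfect square (sqrt = 3)
The equation has 2 distinct real rational roots.

Discriminant = 9, 2 distinct real rational roots


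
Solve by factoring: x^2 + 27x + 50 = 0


We need two numbers that multiply to 50 and add to 27.
Those numbers are 2 and 25 (since 2 * 25 = 50 and 2 + 25 = 27).
So x^2 + 27x + 50 = (x + 2)(x + 25) = 0
Setting each factor to zero: x = -2 or x = -25

x = -25, x = -2


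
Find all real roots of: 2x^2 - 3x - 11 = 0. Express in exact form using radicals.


Using the quadratic formula: x = (-b ± sqrt(b^2 - 4ac)) / (2a)
Here a = 2, b = -3, c = -11
Discriminant = b^2 - 4ac = (-3)^2 - 4(2)(-11) = 9 + 88 = 97
Since discriminant = 97 > 0, there are two real roots.
x = (3 ± sqrt(97)) / 4
Numerically: x ≈ 3.2122 or x ≈ -1.7122

x = (3 + sqrt(97)) / 4 or x = (3 - sqrt(97)) / 4


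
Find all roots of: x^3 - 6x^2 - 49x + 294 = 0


Let p(x) = x^3 - 6x^2 - 49x + 294. By the rational root theorem (leading coefficient 1), any rational root is an integer divisor of 294: try ±1, ±2, ... in turn.
Test x = 1: value = 240 ≠ 0.
Test x = -1: value = 336 ≠ 0.
Test x = 2: value = 180 ≠ 0.
Test x = -2: value = 360 ≠ 0.
Test x = 3: value = 120 ≠ 0.
Test x = -3: value = 360 ≠ 0.
Test x = 6: value = 0 ✓, so (x - 6) is a factor.
Synthetic division by (x - 6): bring down 1; 1(6) - 6 = 0; 0(6) - 49 = -49; (-49)(6) + 294 = 0 → quotient x^2 - 49, remainder 0.
Solve the quadratic x^2 - 49 = 0: discriminant = 0^2 - 4(1)(-49) = 0 + 196 = 196.
sqrt(196) = 14, so x = (0 ± 14)/2: x = 7 or x = -7.
Collecting all roots found:

x = -7, x = 6, x = 7


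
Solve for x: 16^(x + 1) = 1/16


Express both sides with the same base.
1/16 = 16^(-1)
Since the bases match, equate exponents: x + 1 = -1
So x = -1 - (1) = -2

x = -2


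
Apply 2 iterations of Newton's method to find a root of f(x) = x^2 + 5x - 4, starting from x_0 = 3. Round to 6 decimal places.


Newton's method: x_(n+1) = x_n - f(x_n)/f'(x_n)
f(x) = x^2 + 5x - 4
f'(x) = 2x + 5

Iteration 1:
  f(3.000000) = 20.000000
  f'(3.000000) = 11.000000
  x_1 = 3.000000 - (20.000000)/(11.000000) = 1.181818

Iteration 2:
  f(1.181818) = 3.305785
  f'(1.181818) = 7.363636
  x_2 = 1.181818 - (3.305785)/(7.363636) = 0.732884

x_2 = 0.732884


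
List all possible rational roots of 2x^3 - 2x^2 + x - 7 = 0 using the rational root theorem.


Rational root theorem: possible roots are ±p/q where:
  p divides the constant term (-7): p ∈ {1, 7}
  q divides the leading coefficient (2): q ∈ {1, 2}

All possible rational roots: -7, -7/2, -1, -1/2, 1/2, 1, 7/2, 7

-7, -7/2, -1, -1/2, 1/2, 1, 7/2, 7


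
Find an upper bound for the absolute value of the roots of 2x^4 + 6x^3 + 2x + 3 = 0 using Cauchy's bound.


Cauchy's bound: all roots r satisfy |r| <= 1 + max(|a_i/a_n|) for i = 0,...,n-1
where a_n is the leading coefficient.

Coefficients: [2, 6, 0, 2, 3]
Leading coefficient a_n = 2
Ratios |a_i/a_n|: 3, 0, 1, 3/2
Maximum ratio: 3
Cauchy's bound: |r| <= 1 + 3 = 4

Upper bound = 4


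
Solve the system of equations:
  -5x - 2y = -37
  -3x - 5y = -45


Using Cramer's rule:
Determinant D = (-5)(-5) - (-3)(-2) = 25 - 6 = 19
Dx = (-37)(-5) - (-45)(-2) = 185 - 90 = 95
Dy = (-5)(-45) - (-3)(-37) = 225 - 111 = 114
x = Dx/D = 95/19 = 5
y = Dy/D = 114/19 = 6

x = 5, y = 6


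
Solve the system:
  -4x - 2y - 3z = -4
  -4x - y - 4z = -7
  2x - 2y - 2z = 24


Using Cramer's rule. Expand each determinant along the first row.
D  = (-4)*[(-1)*(-2) - (-4)*(-2)] - (-2)*[(-4)*(-2) - (-4)*2] + (-3)*[(-4)*(-2) - (-1)*2]
  = (-4)*(-6) - (-2)*(16) + (-3)*(10) = 26
Dx = (-4)*[(-1)*(-2) - (-4)*(-2)] - (-2)*[(-7)*(-2) - (-4)*24] + (-3)*[(-7)*(-2) - (-1)*24]
  = (-4)*(-6) - (-2)*(110) + (-3)*(38) = 130
Dy = (-4)*[(-7)*(-2) - (-4)*24] - (-4)*[(-4)*(-2) - (-4)*2] + (-3)*[(-4)*24 - (-7)*2]
  = (-4)*(110) - (-4)*(16) + (-3)*(-82) = -130
Dz = (-4)*[(-1)*24 - (-7)*(-2)] - (-2)*[(-4)*24 - (-7)*2] + (-4)*[(-4)*(-2) - (-1)*2]
  = (-4)*(-38) - (-2)*(-82) + (-4)*(10) = -52
x = Dx/D = 130/26 = 5, y = Dy/D = -130/26 = -5, z = Dz/D = -52/26 = -2
Check eq1: (-4)(5) + (-2)(-5) + (-3)(-2) = -4 = -4 ✓
Check eq2: (-4)(5) + (-1)(-5) + (-4)(-2) = -7 = -7 ✓
Check eq3: (2)(5) + (-2)(-5) + (-2)(-2) = 24 = 24 ✓

x = 5, y = -5, z = -2


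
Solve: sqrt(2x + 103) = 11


Square both sides: 2x + 103 = 11^2 = 121
2x = 121 - 103 = 18
x = 9
Check: sqrt(2*9 + 103) = sqrt(121) = 11 ✓

x = 9


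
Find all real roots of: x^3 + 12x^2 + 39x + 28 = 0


Let p(x) = x^3 + 12x^2 + 39x + 28. By the rational root theorem (leading coefficient 1), any rational root is an integer divisor of 28: try ±1, ±2, ... in turn.
Test x = 1: value = 80 ≠ 0.
Test x = -1: value = 0 ✓, so (x + 1) is a factor.
Synthetic division by (x + 1): bring down 1; 1(-1) + 12 = 11; 11(-1) + 39 = 28; 28(-1) + 28 = 0 → quotient x^2 + 11x + 28, remainder 0.
Solve the quadratic x^2 + 11x + 28 = 0: discriminant = 11^2 - 4(1)(28) = 121 - 112 = 9.
sqrt(9) = 3, so x = (-11 ± 3)/2: x = -4 or x = -7.

x = -7, x = -4, x = -1


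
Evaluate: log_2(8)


We need the exponent such that 2^? = 8
2^3 = 8
Therefore log_2(8) = 3

3


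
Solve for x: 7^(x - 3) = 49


Express both sides with the same base.
49 = 7^2
Since the bases match, equate exponents: x - 3 = 2
So x = 2 - (-3) = 5

x = 5


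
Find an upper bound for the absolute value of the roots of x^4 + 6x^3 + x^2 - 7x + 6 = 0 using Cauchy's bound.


Cauchy's bound: all roots r satisfy |r| <= 1 + max(|a_i/a_n|) for i = 0,...,n-1
where a_n is the leading coefficient.

Coefficients: [1, 6, 1, -7, 6]
Leading coefficient a_n = 1
Ratios |a_i/a_n|: 6, 1, 7, 6
Maximum ratio: 7
Cauchy's bound: |r| <= 1 + 7 = 8

Upper bound = 8


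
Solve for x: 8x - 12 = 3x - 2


Starting with: 8x - 12 = 3x - 2
Move all x terms to left: (8 - 3)x = -2 + 12
Simplify: 5x = 10
Divide both sides by 5: x = 2

x = 2


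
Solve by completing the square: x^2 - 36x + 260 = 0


Start: x^2 - 36x + 260 = 0
Move constant: x^2 - 36x = -260
Half of -36 is -18, squared is 324
Add 324 to both sides: x^2 - 36x + 324 = 64
(x - 18)^2 = 64
x - 18 = ±8
x = 18 + 8 = 26 or x = 18 - 8 = 10

x = 10, x = 26


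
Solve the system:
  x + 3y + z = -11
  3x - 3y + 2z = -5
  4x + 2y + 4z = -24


Using Cramer's rule. Expand each determinant along the first row.
D  = 1*[(-3)*4 - 2*2] - 3*[3*4 - 2*4] + 1*[3*2 - (-3)*4]
  = 1*(-16) - 3*(4) + 1*(18) = -10
Dx = (-11)*[(-3)*4 - 2*2] - 3*[(-5)*4 - 2*(-24)] + 1*[(-5)*2 - (-3)*(-24)]
  = (-11)*(-16) - 3*(28) + 1*(-82) = 10
Dy = 1*[(-5)*4 - 2*(-24)] - (-11)*[3*4 - 2*4] + 1*[3*(-24) - (-5)*4]
  = 1*(28) - (-11)*(4) + 1*(-52) = 20
Dz = 1*[(-3)*(-24) - (-5)*2] - 3*[3*(-24) - (-5)*4] + (-11)*[3*2 - (-3)*4]
  = 1*(82) - 3*(-52) + (-11)*(18) = 40
x = Dx/D = 10/-10 = -1, y = Dy/D = 20/-10 = -2, z = Dz/D = 40/-10 = -4
Check eq1: (1)(-1) + (3)(-2) + (1)(-4) = -11 = -11 ✓
Check eq2: (3)(-1) + (-3)(-2) + (2)(-4) = -5 = -5 ✓
Check eq3: (4)(-1) + (2)(-2) + (4)(-4) = -24 = -24 ✓

x = -1, y = -2, z = -4


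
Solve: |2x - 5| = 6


An absolute value equation |expr| = 6 gives two cases:
Case 1: 2x - 5 = 6
  2x = 11, so x = 11/2
Case 2: 2x - 5 = -6
  2x = -1, so x = -1/2

x = -1/2, x = 11/2


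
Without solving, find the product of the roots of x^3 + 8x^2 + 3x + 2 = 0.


By Vieta's formulas for x^3 + bx^2 + cx + d = 0:
  r1 + r2 + r3 = -b/a = -8
  r1*r2 + r1*r3 + r2*r3 = c/a = 3
  r1*r2*r3 = -d/a = -2


Product = -2


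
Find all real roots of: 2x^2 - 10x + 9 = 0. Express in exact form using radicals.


Using the quadratic formula: x = (-b ± sqrt(b^2 - 4ac)) / (2a)
Here a = 2, b = -10, c = 9
Discriminant = b^2 - 4ac = (-10)^2 - 4(2)(9) = 100 - 72 = 28
Since discriminant = 28 > 0, there are two real roots.
x = (10 ± 2*sqrt(7)) / 4
Simplifying: x = (5 ± sqrt(7)) / 2
Numerically: x ≈ 3.8229 or x ≈ 1.1771

x = (5 + sqrt(7)) / 2 or x = (5 - sqrt(7)) / 2


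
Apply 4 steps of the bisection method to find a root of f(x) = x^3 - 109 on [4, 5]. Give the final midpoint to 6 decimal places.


f(x) = x^3 - 109
f(4) = -45 < 0
f(5) = 16 > 0

Step 1: midpoint = (4.000000 + 5.000000)/2 = 4.500000
  f(4.500000) = -17.875000
  f(mid) < 0, so root is in [4.500000, 5.000000]

Step 2: midpoint = (4.500000 + 5.000000)/2 = 4.750000
  f(4.750000) = -1.828125
  f(mid) < 0, so root is in [4.750000, 5.000000]

Step 3: midpoint = (4.750000 + 5.000000)/2 = 4.875000
  f(4.875000) = 6.857422
  f(mid) > 0, so root is in [4.750000, 4.875000]

Step 4: midpoint = (4.750000 + 4.875000)/2 = 4.812500
  f(4.812500) = 2.458252
  f(mid) > 0, so root is in [4.750000, 4.812500]

midpoint = 4.812500


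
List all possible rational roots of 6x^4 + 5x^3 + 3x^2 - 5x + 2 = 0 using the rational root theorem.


Rational root theorem: possible roots are ±p/q where:
  p divides the constant term (2): p ∈ {1, 2}
  q divides the leading coefficient (6): q ∈ {1, 2, 3, 6}

All possible rational roots: -2, -1, -2/3, -1/2, -1/3, -1/6, 1/6, 1/3, 1/2, 2/3, 1, 2

-2, -1, -2/3, -1/2, -1/3, -1/6, 1/6, 1/3, 1/2, 2/3, 1, 2


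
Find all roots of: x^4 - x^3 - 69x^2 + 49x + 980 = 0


Let p(x) = x^4 - x^3 - 69x^2 + 49x + 980. By the rational root theorem (leading coefficient 1), any rational root is an integer divisor of 980: try ±1, ±2, ... in turn.
Test x = 1: value = 960 ≠ 0.
Test x = -1: value = 864 ≠ 0.
Test x = 2: value = 810 ≠ 0.
Test x = -2: value = 630 ≠ 0.
Test x = 4: value = 264 ≠ 0.
Test x = -4: value = 0 ✓, so (x + 4) is a factor.
Synthetic division by (x + 4): bring down 1; 1(-4) - 1 = -5; (-5)(-4) - 69 = -49; (-49)(-4) + 49 = 245; 245(-4) + 980 = 0 → quotient x^3 - 5x^2 - 49x + 245, remainder 0.
Continue with the quotient x^3 - 5x^2 - 49x + 245 (candidates must divide 245).
Test x = 5: value = 0 ✓, so (x - 5) is a factor.
Synthetic division by (x - 5): bring down 1; 1(5) - 5 = 0; 0(5) - 49 = -49; (-49)(5) + 245 = 0 → quotient x^2 - 49, remainder 0.
Solve the quadratic x^2 - 49 = 0: discriminant = 0^2 - 4(1)(-49) = 0 + 196 = 196.
sqrt(196) = 14, so x = (0 ± 14)/2: x = 7 or x = -7.
Collecting all roots found:

x = -7, x = -4, x = 5, x = 7


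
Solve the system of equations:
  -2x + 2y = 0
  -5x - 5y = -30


Using Cramer's rule:
Determinant D = (-2)(-5) - (-5)(2) = 10 + 10 = 20
Dx = (0)(-5) - (-30)(2) = 0 + 60 = 60
Dy = (-2)(-30) - (-5)(0) = 60 - 0 = 60
x = Dx/D = 60/20 = 3
y = Dy/D = 60/20 = 3

x = 3, y = 3


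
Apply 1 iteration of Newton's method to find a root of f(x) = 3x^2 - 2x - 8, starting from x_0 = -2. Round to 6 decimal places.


Newton's method: x_(n+1) = x_n - f(x_n)/f'(x_n)
f(x) = 3x^2 - 2x - 8
f'(x) = 6x - 2

Iteration 1:
  f(-2.000000) = 8.000000
  f'(-2.000000) = -14.000000
  x_1 = -2.000000 - (8.000000)/(-14.000000) = -1.428571

x_1 = -1.428571


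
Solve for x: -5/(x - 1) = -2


Multiply both sides by (x - 1): -5 = -2(x - 1)
Distribute: -5 = -2x + 2
-2x = -5 - 2 = -7
x = 7/2

x = 7/2


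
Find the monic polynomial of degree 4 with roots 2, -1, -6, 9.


A monic polynomial with roots 2, -1, -6, 9 is:
p(x) = (x - 2)(x + 1)(x + 6)(x - 9)
After multiplying by (x - 2): x - 2
After multiplying by (x + 1): x^2 - x - 2
After multiplying by (x + 6): x^3 + 5x^2 - 8x - 12
After multiplying by (x - 9): x^4 - 4x^3 - 53x^2 + 60x + 108

x^4 - 4x^3 - 53x^2 + 60x + 108


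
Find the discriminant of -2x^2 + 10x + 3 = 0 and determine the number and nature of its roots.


For ax^2 + bx + c = 0, discriminant D = b^2 - 4ac
Here a = -2, b = 10, c = 3
D = (10)^2 - 4(-2)(3) = 100 + 24 = 124

D = 124 > 0 but not a perfect square
The equation has 2 distinct real irrational roots.

Discriminant = 124, 2 distinct real irrational roots


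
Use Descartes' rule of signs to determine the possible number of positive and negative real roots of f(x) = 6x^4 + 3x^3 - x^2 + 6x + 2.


Descartes' rule of signs:

For positive roots, count sign changes in f(x) = 6x^4 + 3x^3 - x^2 + 6x + 2:
Signs of coefficients: +, +, -, +, +
Number of sign changes: 2
Possible positive real roots: 2, 0

For negative roots, examine f(-x) = 6x^4 - 3x^3 - x^2 - 6x + 2:
Signs of coefficients: +, -, -, -, +
Number of sign changes: 2
Possible negative real roots: 2, 0

Positive roots: 2 or 0; Negative roots: 2 or 0


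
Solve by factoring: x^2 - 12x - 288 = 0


We need two numbers that multiply to -288 and add to -12.
Those numbers are -24 and 12 (since (-24) * 12 = -288 and (-24) + 12 = -12).
So x^2 - 12x - 288 = (x - 24)(x + 12) = 0
Setting each factor to zero: x = 24 or x = -12

x = -12, x = 24


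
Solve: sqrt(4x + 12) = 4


Square both sides: 4x + 12 = 4^2 = 16
4x = 16 - 12 = 4
x = 1
Check: sqrt(4*1 + 12) = sqrt(16) = 4 ✓

x = 1


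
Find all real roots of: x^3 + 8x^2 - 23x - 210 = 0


Let p(x) = x^3 + 8x^2 - 23x - 210. By the rational root theorem (leading coefficient 1), any rational root is an integer divisor of 210: try ±1, ±2, ... in turn.
Test x = 1: value = -224 ≠ 0.
Test x = -1: value = -180 ≠ 0.
Test x = 2: value = -216 ≠ 0.
Test x = -2: value = -140 ≠ 0.
Test x = 3: value = -180 ≠ 0.
Test x = -3: value = -96 ≠ 0.
Test x = 5: value = 0 ✓, so (x - 5) is a factor.
Synthetic division by (x - 5): bring down 1; 1(5) + 8 = 13; 13(5) - 23 = 42; 42(5) - 210 = 0 → quotient x^2 + 13x + 42, remainder 0.
Solve the quadratic x^2 + 13x + 42 = 0: discriminant = 13^2 - 4(1)(42) = 169 - 168 = 1.
sqrt(1) = 1, so x = (-13 ± 1)/2: x = -6 or x = -7.

x = -7, x = -6, x = 5


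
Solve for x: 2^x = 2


Express both sides with the same base.
2 = 2^1
Since the bases match: x = 1

x = 1


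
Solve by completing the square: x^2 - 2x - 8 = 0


Start: x^2 - 2x - 8 = 0
Move constant: x^2 - 2x = 8
Half of -2 is -1, squared is 1
Add 1 to both sides: x^2 - 2x + 1 = 9
(x - 1)^2 = 9
x - 1 = ±3
x = 1 + 3 = 4 or x = 1 - 3 = -2

x = -2, x = 4


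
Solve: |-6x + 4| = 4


An absolute value equation |expr| = 4 gives two cases:
Case 1: -6x + 4 = 4
  -6x = 0, so x = 0
Case 2: -6x + 4 = -4
  -6x = -8, so x = 4/3

x = 0, x = 4/3


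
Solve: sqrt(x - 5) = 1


Square both sides: x - 5 = 1^2 = 1
x = 1 + 5 = 6
x = 6
Check: sqrt(1*6 - 5) = sqrt(1) = 1 ✓

x = 6


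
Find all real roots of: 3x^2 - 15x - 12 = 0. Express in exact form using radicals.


Using the quadratic formula: x = (-b ± sqrt(b^2 - 4ac)) / (2a)
Here a = 3, b = -15, c = -12
Discriminant = b^2 - 4ac = (-15)^2 - 4(3)(-12) = 225 + 144 = 369
Since discriminant = 369 > 0, there are two real roots.
x = (15 ± 3*sqrt(41)) / 6
Simplifying: x = (5 ± sqrt(41)) / 2
Numerically: x ≈ 5.7016 or x ≈ -0.7016

x = (5 + sqrt(41)) / 2 or x = (5 - sqrt(41)) / 2


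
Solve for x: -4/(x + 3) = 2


Multiply both sides by (x + 3): -4 = 2(x + 3)
Distribute: -4 = 2x + 6
2x = -4 - 6 = -10
x = -5

x = -5


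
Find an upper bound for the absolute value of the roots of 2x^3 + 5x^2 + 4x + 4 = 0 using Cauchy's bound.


Cauchy's bound: all roots r satisfy |r| <= 1 + max(|a_i/a_n|) for i = 0,...,n-1
where a_n is the leading coefficient.

Coefficients: [2, 5, 4, 4]
Leading coefficient a_n = 2
Ratios |a_i/a_n|: 5/2, 2, 2
Maximum ratio: 5/2
Cauchy's bound: |r| <= 1 + 5/2 = 7/2

Upper bound = 7/2


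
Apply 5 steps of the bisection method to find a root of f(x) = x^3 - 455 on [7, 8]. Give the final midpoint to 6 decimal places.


f(x) = x^3 - 455
f(7) = -112 < 0
f(8) = 57 > 0

Step 1: midpoint = (7.000000 + 8.000000)/2 = 7.500000
  f(7.500000) = -33.125000
  f(mid) < 0, so root is in [7.500000, 8.000000]

Step 2: midpoint = (7.500000 + 8.000000)/2 = 7.750000
  f(7.750000) = 10.484375
  f(mid) > 0, so root is in [7.500000, 7.750000]

Step 3: midpoint = (7.500000 + 7.750000)/2 = 7.625000
  f(7.625000) = -11.677734
  f(mid) < 0, so root is in [7.625000, 7.750000]

Step 4: midpoint = (7.625000 + 7.750000)/2 = 7.687500
  f(7.687500) = -0.686768
  f(mid) < 0, so root is in [7.687500, 7.750000]

Step 5: midpoint = (7.687500 + 7.750000)/2 = 7.718750
  f(7.718750) = 4.876190
  f(mid) > 0, so root is in [7.687500, 7.718750]

midpoint = 7.718750


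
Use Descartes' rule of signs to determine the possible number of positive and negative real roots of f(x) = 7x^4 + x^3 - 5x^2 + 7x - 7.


Descartes' rule of signs:

For positive roots, count sign changes in f(x) = 7x^4 + x^3 - 5x^2 + 7x - 7:
Signs of coefficients: +, +, -, +, -
Number of sign changes: 3
Possible positive real roots: 3, 1

For negative roots, examine f(-x) = 7x^4 - x^3 - 5x^2 - 7x - 7:
Signs of coefficients: +, -, -, -, -
Number of sign changes: 1
Possible negative real roots: 1

Positive roots: 3 or 1; Negative roots: 1


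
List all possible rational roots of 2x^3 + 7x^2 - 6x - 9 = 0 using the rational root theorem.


Rational root theorem: possible roots are ±p/q where:
  p divides the constant term (-9): p ∈ {1, 3, 9}
  q divides the leading coefficient (2): q ∈ {1, 2}

All possible rational roots: -9, -9/2, -3, -3/2, -1, -1/2, 1/2, 1, 3/2, 3, 9/2, 9

-9, -9/2, -3, -3/2, -1, -1/2, 1/2, 1, 3/2, 3, 9/2, 9


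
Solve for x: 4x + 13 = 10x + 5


Starting with: 4x + 13 = 10x + 5
Move all x terms to left: (4 - 10)x = 5 - 13
Simplify: -6x = -8
Divide both sides by -6: x = 4/3

x = 4/3


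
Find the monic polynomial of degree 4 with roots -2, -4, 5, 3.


A monic polynomial with roots -2, -4, 5, 3 is:
p(x) = (x + 2)(x + 4)(x - 5)(x - 3)
After multiplying by (x + 2): x + 2
After multiplying by (x + 4): x^2 + 6x + 8
After multiplying by (x - 5): x^3 + x^2 - 22x - 40
After multiplying by (x - 3): x^4 - 2x^3 - 25x^2 + 26x + 120

x^4 - 2x^3 - 25x^2 + 26x + 120


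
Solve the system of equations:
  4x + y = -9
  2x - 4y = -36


Using Cramer's rule:
Determinant D = (4)(-4) - (2)(1) = -16 - 2 = -18
Dx = (-9)(-4) - (-36)(1) = 36 + 36 = 72
Dy = (4)(-36) - (2)(-9) = -144 + 18 = -126
x = Dx/D = 72/-18 = -4
y = Dy/D = -126/-18 = 7

x = -4, y = 7


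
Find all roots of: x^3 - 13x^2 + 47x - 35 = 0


Let p(x) = x^3 - 13x^2 + 47x - 35. By the rational root theorem (leading coefficient 1), any rational root is an integer divisor of 35: try ±1, ±2, ... in turn.
Test x = 1: value = 0 ✓, so (x - 1) is a factor.
Synthetic division by (x - 1): bring down 1; 1(1) - 13 = -12; (-12)(1) + 47 = 35; 35(1) - 35 = 0 → quotient x^2 - 12x + 35, remainder 0.
Solve the quadratic x^2 - 12x + 35 = 0: discriminant = (-12)^2 - 4(1)(35) = 144 - 140 = 4.
sqrt(4) = 2, so x = (12 ± 2)/2: x = 7 or x = 5.
Collecting all roots found:

x = 1, x = 5, x = 7


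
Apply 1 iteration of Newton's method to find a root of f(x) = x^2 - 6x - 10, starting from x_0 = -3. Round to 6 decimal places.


Newton's method: x_(n+1) = x_n - f(x_n)/f'(x_n)
f(x) = x^2 - 6x - 10
f'(x) = 2x - 6

Iteration 1:
  f(-3.000000) = 17.000000
  f'(-3.000000) = -12.000000
  x_1 = -3.000000 - (17.000000)/(-12.000000) = -1.583333

x_1 = -1.583333


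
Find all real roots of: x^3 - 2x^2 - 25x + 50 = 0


Let p(x) = x^3 - 2x^2 - 25x + 50. By the rational root theorem (leading coefficient 1), any rational root is an integer divisor of 50: try ±1, ±2, ... in turn.
Test x = 1: value = 24 ≠ 0.
Test x = -1: value = 72 ≠ 0.
Test x = 2: value = 0 ✓, so (x - 2) is a factor.
Synthetic division by (x - 2): bring down 1; 1(2) - 2 = 0; 0(2) - 25 = -25; (-25)(2) + 50 = 0 → quotient x^2 - 25, remainder 0.
Solve the quadratic x^2 - 25 = 0: discriminant = 0^2 - 4(1)(-25) = 0 + 100 = 100.
sqrt(100) = 10, so x = (0 ± 10)/2: x = 5 or x = -5.

x = -5, x = 2, x = 5


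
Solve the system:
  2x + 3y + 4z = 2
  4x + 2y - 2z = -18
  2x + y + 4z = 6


Using Cramer's rule. Expand each determinant along the first row.
D  = 2*[2*4 - (-2)*1] - 3*[4*4 - (-2)*2] + 4*[4*1 - 2*2]
  = 2*(10) - 3*(20) + 4*(0) = -40
Dx = 2*[2*4 - (-2)*1] - 3*[(-18)*4 - (-2)*6] + 4*[(-18)*1 - 2*6]
  = 2*(10) - 3*(-60) + 4*(-30) = 80
Dy = 2*[(-18)*4 - (-2)*6] - 2*[4*4 - (-2)*2] + 4*[4*6 - (-18)*2]
  = 2*(-60) - 2*(20) + 4*(60) = 80
Dz = 2*[2*6 - (-18)*1] - 3*[4*6 - (-18)*2] + 2*[4*1 - 2*2]
  = 2*(30) - 3*(60) + 2*(0) = -120
x = Dx/D = 80/-40 = -2, y = Dy/D = 80/-40 = -2, z = Dz/D = -120/-40 = 3
Check eq1: (2)(-2) + (3)(-2) + (4)(3) = 2 = 2 ✓
Check eq2: (4)(-2) + (2)(-2) + (-2)(3) = -18 = -18 ✓
Check eq3: (2)(-2) + (1)(-2) + (4)(3) = 6 = 6 ✓

x = -2, y = -2, z = 3


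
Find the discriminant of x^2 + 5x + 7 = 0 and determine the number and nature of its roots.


For ax^2 + bx + c = 0, discriminant D = b^2 - 4ac
Here a = 1, b = 5, c = 7
D = (5)^2 - 4(1)(7) = 25 - 28 = -3

D = -3 < 0
The equation has no real roots (2 complex conjugate roots).

Discriminant = -3, no real roots (2 complex conjugate roots)


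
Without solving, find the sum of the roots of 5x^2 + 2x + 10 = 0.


By Vieta's formulas for ax^2 + bx + c = 0:
  Sum of roots = -b/a
  Product of roots = c/a

Here a = 5, b = 2, c = 10
Sum = -(2)/5 = -2/5
Product = 10/5 = 2

Sum = -2/5


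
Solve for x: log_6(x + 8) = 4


Convert to exponential form: x + 8 = 6^4 = 1296
x = 1296 - 8 = 1288
Check: log_6(1288 + 8) = log_6(1296) = log_6(1296) = 4 ✓

x = 1288


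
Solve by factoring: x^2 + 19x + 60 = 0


We need two numbers that multiply to 60 and add to 19.
Those numbers are 15 and 4 (since 15 * 4 = 60 and 15 + 4 = 19).
So x^2 + 19x + 60 = (x + 15)(x + 4) = 0
Setting each factor to zero: x = -15 or x = -4

x = -15, x = -4


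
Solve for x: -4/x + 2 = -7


Subtract 2 from both sides: -4/x = -9
Multiply both sides by x: -4 = -9 * x
Divide by -9: x = 4/9

x = 4/9


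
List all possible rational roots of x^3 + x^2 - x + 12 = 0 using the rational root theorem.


Rational root theorem: possible roots are ±p/q where:
  p divides the constant term (12): p ∈ {1, 2, 3, 4, 6, 12}
  q divides the leading coefficient (1): q ∈ {1}

All possible rational roots: -12, -6, -4, -3, -2, -1, 1, 2, 3, 4, 6, 12

-12, -6, -4, -3, -2, -1, 1, 2, 3, 4, 6, 12


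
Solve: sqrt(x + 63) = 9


Square both sides: x + 63 = 9^2 = 81
x = 81 - 63 = 18
x = 18
Check: sqrt(1*18 + 63) = sqrt(81) = 9 ✓

x = 18


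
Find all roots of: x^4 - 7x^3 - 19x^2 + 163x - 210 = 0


Let p(x) = x^4 - 7x^3 - 19x^2 + 163x - 210. By the rational root theorem (leading coefficient 1), any rational root is an integer divisor of 210: try ±1, ±2, ... in turn.
Test x = 1: value = -72 ≠ 0.
Test x = -1: value = -384 ≠ 0.
Test x = 2: value = 0 ✓, so (x - 2) is a factor.
Synthetic division by (x - 2): bring down 1; 1(2) - 7 = -5; (-5)(2) - 19 = -29; (-29)(2) + 163 = 105; 105(2) - 210 = 0 → quotient x^3 - 5x^2 - 29x + 105, remainder 0.
Continue with the quotient x^3 - 5x^2 - 29x + 105 (candidates must divide 105).
Test x = 3: value = 0 ✓, so (x - 3) is a factor.
Synthetic division by (x - 3): bring down 1; 1(3) - 5 = -2; (-2)(3) - 29 = -35; (-35)(3) + 105 = 0 → quotient x^2 - 2x - 35, remainder 0.
Solve the quadratic x^2 - 2x - 35 = 0: discriminant = (-2)^2 - 4(1)(-35) = 4 + 140 = 144.
sqrt(144) = 12, so x = (2 ± 12)/2: x = 7 or x = -5.
Collecting all roots found:

x = -5, x = 2, x = 3, x = 7


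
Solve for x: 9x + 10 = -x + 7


Starting with: 9x + 10 = -x + 7
Move all x terms to left: (9 + 1)x = 7 - 10
Simplify: 10x = -3
Divide both sides by 10: x = -3/10

x = -3/10


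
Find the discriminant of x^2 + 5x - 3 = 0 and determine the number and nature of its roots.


For ax^2 + bx + c = 0, discriminant D = b^2 - 4ac
Here a = 1, b = 5, c = -3
D = (5)^2 - 4(1)(-3) = 25 + 12 = 37

D = 37 > 0 but not a perfect square
The equation has 2 distinct real irrational roots.

Discriminant = 37, 2 distinct real irrational roots


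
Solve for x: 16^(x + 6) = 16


Express both sides with the same base.
16 = 16^1
Since the bases match, equate exponents: x + 6 = 1
So x = 1 - (6) = -5

x = -5


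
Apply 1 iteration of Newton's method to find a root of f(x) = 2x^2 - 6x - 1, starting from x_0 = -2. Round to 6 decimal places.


Newton's method: x_(n+1) = x_n - f(x_n)/f'(x_n)
f(x) = 2x^2 - 6x - 1
f'(x) = 4x - 6

Iteration 1:
  f(-2.000000) = 19.000000
  f'(-2.000000) = -14.000000
  x_1 = -2.000000 - (19.000000)/(-14.000000) = -0.642857

x_1 = -0.642857


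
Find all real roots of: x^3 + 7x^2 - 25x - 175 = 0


Let p(x) = x^3 + 7x^2 - 25x - 175. By the rational root theorem (leading coefficient 1), any rational root is an integer divisor of 175: try ±1, ±2, ... in turn.
Test x = 1: value = -192 ≠ 0.
Test x = -1: value = -144 ≠ 0.
Test x = 5: value = 0 ✓, so (x - 5) is a factor.
Synthetic division by (x - 5): bring down 1; 1(5) + 7 = 12; 12(5) - 25 = 35; 35(5) - 175 = 0 → quotient x^2 + 12x + 35, remainder 0.
Solve the quadratic x^2 + 12x + 35 = 0: discriminant = 12^2 - 4(1)(35) = 144 - 140 = 4.
sqrt(4) = 2, so x = (-12 ± 2)/2: x = -5 or x = -7.

x = -7, x = -5, x = 5
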